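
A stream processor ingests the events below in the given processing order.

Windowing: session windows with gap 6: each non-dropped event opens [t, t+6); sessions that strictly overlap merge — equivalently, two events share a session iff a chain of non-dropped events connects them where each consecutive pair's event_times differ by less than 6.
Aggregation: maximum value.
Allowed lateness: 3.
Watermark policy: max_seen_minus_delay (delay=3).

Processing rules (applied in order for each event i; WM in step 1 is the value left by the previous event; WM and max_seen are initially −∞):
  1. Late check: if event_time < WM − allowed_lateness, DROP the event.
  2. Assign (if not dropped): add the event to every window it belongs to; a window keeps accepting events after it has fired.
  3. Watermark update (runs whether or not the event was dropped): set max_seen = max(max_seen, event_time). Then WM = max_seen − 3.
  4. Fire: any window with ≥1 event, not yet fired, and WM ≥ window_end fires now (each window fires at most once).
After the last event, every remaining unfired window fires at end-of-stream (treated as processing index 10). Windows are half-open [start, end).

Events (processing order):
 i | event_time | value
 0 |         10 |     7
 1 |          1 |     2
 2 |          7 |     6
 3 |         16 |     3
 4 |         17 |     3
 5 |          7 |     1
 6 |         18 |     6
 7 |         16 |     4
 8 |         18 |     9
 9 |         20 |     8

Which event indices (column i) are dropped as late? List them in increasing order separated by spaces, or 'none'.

1 5

i=0 t=10 v=7: → [10,16); WM=7
i=1 t=1 v=2: DROP (t<7-3); WM=7
i=2 t=7 v=6: → [7,16); WM=7
i=3 t=16 v=3: → [16,22); WM=13
i=4 t=17 v=3: → [16,23); WM=14
i=5 t=7 v=1: DROP (t<14-3); WM=14
i=6 t=18 v=6: → [16,24); WM=15
i=7 t=16 v=4: → [16,24); WM=15
i=8 t=18 v=9: → [16,24); WM=15
i=9 t=20 v=8: → [16,26); WM=17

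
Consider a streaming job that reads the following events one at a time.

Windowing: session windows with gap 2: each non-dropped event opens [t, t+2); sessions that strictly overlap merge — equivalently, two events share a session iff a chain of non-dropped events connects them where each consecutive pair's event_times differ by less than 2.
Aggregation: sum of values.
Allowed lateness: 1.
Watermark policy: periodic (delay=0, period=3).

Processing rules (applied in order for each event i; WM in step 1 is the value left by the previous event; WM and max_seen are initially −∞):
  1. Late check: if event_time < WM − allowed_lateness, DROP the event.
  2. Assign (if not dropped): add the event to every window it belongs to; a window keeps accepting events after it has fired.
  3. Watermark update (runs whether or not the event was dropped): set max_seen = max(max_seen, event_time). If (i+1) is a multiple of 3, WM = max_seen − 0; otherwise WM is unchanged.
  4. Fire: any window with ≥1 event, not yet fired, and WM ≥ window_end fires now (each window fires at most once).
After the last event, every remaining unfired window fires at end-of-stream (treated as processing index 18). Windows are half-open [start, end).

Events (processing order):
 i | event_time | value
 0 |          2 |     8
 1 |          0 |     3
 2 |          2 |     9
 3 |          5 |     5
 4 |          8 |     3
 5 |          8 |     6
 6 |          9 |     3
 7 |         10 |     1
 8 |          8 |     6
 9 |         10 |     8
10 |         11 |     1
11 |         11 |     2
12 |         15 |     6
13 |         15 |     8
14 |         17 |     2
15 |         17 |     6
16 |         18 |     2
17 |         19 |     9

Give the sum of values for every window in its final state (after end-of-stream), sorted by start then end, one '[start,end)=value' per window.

[0,2)=3 [2,4)=17 [5,7)=5 [8,13)=30 [15,17)=14 [17,21)=19

i=0 t=2 v=8: → [2,4); WM=−∞
i=1 t=0 v=3: → [0,2); WM=−∞
i=2 t=2 v=9: → [2,4); WM=2
i=3 t=5 v=5: → [5,7); WM=2
i=4 t=8 v=3: → [8,10); WM=2
i=5 t=8 v=6: → [8,10); WM=8
i=6 t=9 v=3: → [8,11); WM=8
i=7 t=10 v=1: → [8,12); WM=8
i=8 t=8 v=6: → [8,12); WM=10
i=9 t=10 v=8: → [8,12); WM=10
i=10 t=11 v=1: → [8,13); WM=10
i=11 t=11 v=2: → [8,13); WM=11
i=12 t=15 v=6: → [15,17); WM=11
i=13 t=15 v=8: → [15,17); WM=11
i=14 t=17 v=2: → [17,19); WM=17
i=15 t=17 v=6: → [17,19); WM=17
i=16 t=18 v=2: → [17,20); WM=17
i=17 t=19 v=9: → [17,21); WM=19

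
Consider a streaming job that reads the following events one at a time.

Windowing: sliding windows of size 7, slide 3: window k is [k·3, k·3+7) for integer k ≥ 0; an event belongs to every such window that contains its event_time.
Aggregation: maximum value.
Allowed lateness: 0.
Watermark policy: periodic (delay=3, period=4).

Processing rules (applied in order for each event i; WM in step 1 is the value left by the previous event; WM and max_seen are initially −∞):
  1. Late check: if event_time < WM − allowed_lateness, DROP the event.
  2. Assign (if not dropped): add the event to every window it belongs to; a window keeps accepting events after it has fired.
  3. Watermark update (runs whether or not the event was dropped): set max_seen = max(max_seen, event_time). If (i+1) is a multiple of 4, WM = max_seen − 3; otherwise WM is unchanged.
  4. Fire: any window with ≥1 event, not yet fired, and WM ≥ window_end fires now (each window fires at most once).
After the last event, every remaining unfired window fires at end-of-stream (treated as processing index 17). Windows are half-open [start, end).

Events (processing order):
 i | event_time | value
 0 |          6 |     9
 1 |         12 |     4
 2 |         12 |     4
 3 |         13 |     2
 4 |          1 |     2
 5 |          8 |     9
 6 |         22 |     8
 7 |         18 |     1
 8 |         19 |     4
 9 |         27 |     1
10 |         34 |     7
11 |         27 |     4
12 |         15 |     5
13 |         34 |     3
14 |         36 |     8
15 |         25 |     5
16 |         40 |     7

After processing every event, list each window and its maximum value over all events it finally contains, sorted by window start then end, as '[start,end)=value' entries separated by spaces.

i=0 t=6 v=9: → [6,13),[3,10),[0,7); WM=−∞
i=1 t=12 v=4: → [12,19),[9,16),[6,13); WM=−∞
i=2 t=12 v=4: → [12,19),[9,16),[6,13); WM=−∞
i=3 t=13 v=2: → [12,19),[9,16); WM=10; [0,7) fires=9 [3,10) fires=9
i=4 t=1 v=2: DROP (t<10-0); WM=10
i=5 t=8 v=9: DROP (t<10-0); WM=10
i=6 t=22 v=8: → [21,28),[18,25); WM=10
i=7 t=18 v=1: → [18,25),[15,22),[12,19); WM=19; [6,13) fires=9 [9,16) fires=4 [12,19) fires=4
i=8 t=19 v=4: → [18,25),[15,22); WM=19
i=9 t=27 v=1: → [27,34),[24,31),[21,28); WM=19
i=10 t=34 v=7: → [33,40),[30,37); WM=19
i=11 t=27 v=4: → [27,34),[24,31),[21,28); WM=31; [15,22) fires=4 [18,25) fires=8 [21,28) fires=8 [24,31) fires=4
i=12 t=15 v=5: DROP (t<31-0); WM=31
i=13 t=34 v=3: → [33,40),[30,37); WM=31
i=14 t=36 v=8: → [36,43),[33,40),[30,37); WM=31
i=15 t=25 v=5: DROP (t<31-0); WM=33
i=16 t=40 v=7: → [39,46),[36,43); WM=33

[0,7)=9 [3,10)=9 [6,13)=9 [9,16)=4 [12,19)=4 [15,22)=4 [18,25)=8 [21,28)=8 [24,31)=4 [27,34)=4 [30,37)=8 [33,40)=8 [36,43)=8 [39,46)=7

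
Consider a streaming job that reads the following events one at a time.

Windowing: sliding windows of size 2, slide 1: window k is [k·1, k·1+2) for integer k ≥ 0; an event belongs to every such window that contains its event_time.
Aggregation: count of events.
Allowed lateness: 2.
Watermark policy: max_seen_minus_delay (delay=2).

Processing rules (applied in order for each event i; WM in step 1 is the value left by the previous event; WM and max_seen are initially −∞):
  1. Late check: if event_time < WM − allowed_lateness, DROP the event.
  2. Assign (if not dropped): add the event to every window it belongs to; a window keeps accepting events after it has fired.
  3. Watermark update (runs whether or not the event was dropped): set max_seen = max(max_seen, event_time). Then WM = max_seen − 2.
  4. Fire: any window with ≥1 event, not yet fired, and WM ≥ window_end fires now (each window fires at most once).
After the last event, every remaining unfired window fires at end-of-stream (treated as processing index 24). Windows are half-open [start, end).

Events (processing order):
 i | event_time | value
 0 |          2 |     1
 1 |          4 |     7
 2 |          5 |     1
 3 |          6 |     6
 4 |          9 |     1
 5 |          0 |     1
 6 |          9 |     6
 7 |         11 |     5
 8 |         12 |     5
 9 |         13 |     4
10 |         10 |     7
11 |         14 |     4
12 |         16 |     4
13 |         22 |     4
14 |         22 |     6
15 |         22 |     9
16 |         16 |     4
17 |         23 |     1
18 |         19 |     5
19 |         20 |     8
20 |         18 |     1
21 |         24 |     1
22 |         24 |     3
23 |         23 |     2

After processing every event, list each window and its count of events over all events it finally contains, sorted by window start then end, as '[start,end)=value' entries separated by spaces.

i=0 t=2 v=1: → [2,4),[1,3); WM=0
i=1 t=4 v=7: → [4,6),[3,5); WM=2
i=2 t=5 v=1: → [5,7),[4,6); WM=3; [1,3) fires=1
i=3 t=6 v=6: → [6,8),[5,7); WM=4; [2,4) fires=1
i=4 t=9 v=1: → [9,11),[8,10); WM=7; [3,5) fires=1 [4,6) fires=2 [5,7) fires=2
i=5 t=0 v=1: DROP (t<7-2); WM=7
i=6 t=9 v=6: → [9,11),[8,10); WM=7
i=7 t=11 v=5: → [11,13),[10,12); WM=9; [6,8) fires=1
i=8 t=12 v=5: → [12,14),[11,13); WM=10; [8,10) fires=2
i=9 t=13 v=4: → [13,15),[12,14); WM=11; [9,11) fires=2
i=10 t=10 v=7: → [10,12),[9,11); WM=11
i=11 t=14 v=4: → [14,16),[13,15); WM=12; [10,12) fires=2
i=12 t=16 v=4: → [16,18),[15,17); WM=14; [11,13) fires=2 [12,14) fires=2
i=13 t=22 v=4: → [22,24),[21,23); WM=20; [13,15) fires=2 [14,16) fires=1 [15,17) fires=1 [16,18) fires=1
i=14 t=22 v=6: → [22,24),[21,23); WM=20
i=15 t=22 v=9: → [22,24),[21,23); WM=20
i=16 t=16 v=4: DROP (t<20-2); WM=20
i=17 t=23 v=1: → [23,25),[22,24); WM=21
i=18 t=19 v=5: → [19,21),[18,20); WM=21; [18,20) fires=1 [19,21) fires=1
i=19 t=20 v=8: → [20,22),[19,21); WM=21
i=20 t=18 v=1: DROP (t<21-2); WM=21
i=21 t=24 v=1: → [24,26),[23,25); WM=22; [20,22) fires=1
i=22 t=24 v=3: → [24,26),[23,25); WM=22
i=23 t=23 v=2: → [23,25),[22,24); WM=22

[1,3)=1 [2,4)=1 [3,5)=1 [4,6)=2 [5,7)=2 [6,8)=1 [8,10)=2 [9,11)=3 [10,12)=2 [11,13)=2 [12,14)=2 [13,15)=2 [14,16)=1 [15,17)=1 [16,18)=1 [18,20)=1 [19,21)=2 [20,22)=1 [21,23)=3 [22,24)=5 [23,25)=4 [24,26)=2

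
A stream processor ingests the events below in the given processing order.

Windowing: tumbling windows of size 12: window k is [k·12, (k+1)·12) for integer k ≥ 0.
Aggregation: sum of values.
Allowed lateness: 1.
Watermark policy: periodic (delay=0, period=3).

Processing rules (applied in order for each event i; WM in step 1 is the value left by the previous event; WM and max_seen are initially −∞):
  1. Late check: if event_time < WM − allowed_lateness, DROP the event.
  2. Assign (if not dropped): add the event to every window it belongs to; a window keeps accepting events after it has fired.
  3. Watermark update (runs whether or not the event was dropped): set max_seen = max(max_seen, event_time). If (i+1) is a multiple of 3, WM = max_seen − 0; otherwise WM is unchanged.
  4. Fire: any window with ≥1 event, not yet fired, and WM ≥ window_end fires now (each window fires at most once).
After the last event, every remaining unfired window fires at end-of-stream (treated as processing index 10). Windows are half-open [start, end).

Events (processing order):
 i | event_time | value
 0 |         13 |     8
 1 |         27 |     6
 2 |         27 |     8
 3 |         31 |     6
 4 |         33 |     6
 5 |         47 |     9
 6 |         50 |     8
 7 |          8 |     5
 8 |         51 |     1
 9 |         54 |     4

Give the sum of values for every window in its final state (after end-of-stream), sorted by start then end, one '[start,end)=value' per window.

[12,24)=8 [24,36)=26 [36,48)=9 [48,60)=13

i=0 t=13 v=8: → [12,24); WM=−∞
i=1 t=27 v=6: → [24,36); WM=−∞
i=2 t=27 v=8: → [24,36); WM=27; [12,24) fires=8
i=3 t=31 v=6: → [24,36); WM=27
i=4 t=33 v=6: → [24,36); WM=27
i=5 t=47 v=9: → [36,48); WM=47; [24,36) fires=26
i=6 t=50 v=8: → [48,60); WM=47
i=7 t=8 v=5: DROP (t<47-1); WM=47
i=8 t=51 v=1: → [48,60); WM=51; [36,48) fires=9
i=9 t=54 v=4: → [48,60); WM=51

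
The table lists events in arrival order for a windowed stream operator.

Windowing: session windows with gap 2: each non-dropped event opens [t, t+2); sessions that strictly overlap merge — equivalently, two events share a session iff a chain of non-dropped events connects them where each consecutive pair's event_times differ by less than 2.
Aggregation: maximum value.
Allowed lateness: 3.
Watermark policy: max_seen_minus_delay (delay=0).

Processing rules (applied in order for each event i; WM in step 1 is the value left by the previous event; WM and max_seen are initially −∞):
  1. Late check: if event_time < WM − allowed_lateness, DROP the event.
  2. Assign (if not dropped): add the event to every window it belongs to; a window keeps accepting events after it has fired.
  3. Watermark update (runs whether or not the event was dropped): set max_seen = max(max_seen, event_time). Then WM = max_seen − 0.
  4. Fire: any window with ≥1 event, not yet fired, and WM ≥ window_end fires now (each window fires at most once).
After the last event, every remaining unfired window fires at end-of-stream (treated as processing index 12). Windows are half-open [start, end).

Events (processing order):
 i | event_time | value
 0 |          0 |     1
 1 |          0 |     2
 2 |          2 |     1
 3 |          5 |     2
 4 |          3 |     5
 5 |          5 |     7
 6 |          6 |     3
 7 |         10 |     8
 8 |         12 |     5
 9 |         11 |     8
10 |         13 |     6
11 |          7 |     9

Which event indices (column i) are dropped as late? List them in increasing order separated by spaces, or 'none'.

i=0 t=0 v=1: → [0,2); WM=0
i=1 t=0 v=2: → [0,2); WM=0
i=2 t=2 v=1: → [2,4); WM=2
i=3 t=5 v=2: → [5,7); WM=5
i=4 t=3 v=5: → [2,5); WM=5
i=5 t=5 v=7: → [5,7); WM=5
i=6 t=6 v=3: → [5,8); WM=6
i=7 t=10 v=8: → [10,12); WM=10
i=8 t=12 v=5: → [12,14); WM=12
i=9 t=11 v=8: → [10,14); WM=12
i=10 t=13 v=6: → [10,15); WM=13
i=11 t=7 v=9: DROP (t<13-3); WM=13

11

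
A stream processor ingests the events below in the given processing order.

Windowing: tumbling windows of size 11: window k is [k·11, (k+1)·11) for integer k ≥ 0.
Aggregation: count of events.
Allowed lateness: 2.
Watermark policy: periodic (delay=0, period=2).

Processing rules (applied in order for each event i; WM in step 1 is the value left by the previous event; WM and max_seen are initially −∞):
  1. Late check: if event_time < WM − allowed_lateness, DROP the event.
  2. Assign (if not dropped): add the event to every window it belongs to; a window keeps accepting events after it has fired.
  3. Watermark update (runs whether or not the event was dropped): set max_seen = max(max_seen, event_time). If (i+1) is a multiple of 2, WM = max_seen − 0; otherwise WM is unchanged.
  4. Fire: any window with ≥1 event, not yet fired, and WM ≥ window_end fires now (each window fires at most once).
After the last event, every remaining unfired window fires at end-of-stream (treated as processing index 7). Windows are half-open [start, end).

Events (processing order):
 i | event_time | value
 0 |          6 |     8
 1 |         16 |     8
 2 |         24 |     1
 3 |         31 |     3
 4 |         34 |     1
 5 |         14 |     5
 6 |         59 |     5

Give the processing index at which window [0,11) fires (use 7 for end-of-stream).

1

i=0 t=6 v=8: → [0,11); WM=−∞
i=1 t=16 v=8: → [11,22); WM=16; [0,11) fires=1
i=2 t=24 v=1: → [22,33); WM=16
i=3 t=31 v=3: → [22,33); WM=31; [11,22) fires=1
i=4 t=34 v=1: → [33,44); WM=31
i=5 t=14 v=5: DROP (t<31-2); WM=34; [22,33) fires=2
i=6 t=59 v=5: → [55,66); WM=34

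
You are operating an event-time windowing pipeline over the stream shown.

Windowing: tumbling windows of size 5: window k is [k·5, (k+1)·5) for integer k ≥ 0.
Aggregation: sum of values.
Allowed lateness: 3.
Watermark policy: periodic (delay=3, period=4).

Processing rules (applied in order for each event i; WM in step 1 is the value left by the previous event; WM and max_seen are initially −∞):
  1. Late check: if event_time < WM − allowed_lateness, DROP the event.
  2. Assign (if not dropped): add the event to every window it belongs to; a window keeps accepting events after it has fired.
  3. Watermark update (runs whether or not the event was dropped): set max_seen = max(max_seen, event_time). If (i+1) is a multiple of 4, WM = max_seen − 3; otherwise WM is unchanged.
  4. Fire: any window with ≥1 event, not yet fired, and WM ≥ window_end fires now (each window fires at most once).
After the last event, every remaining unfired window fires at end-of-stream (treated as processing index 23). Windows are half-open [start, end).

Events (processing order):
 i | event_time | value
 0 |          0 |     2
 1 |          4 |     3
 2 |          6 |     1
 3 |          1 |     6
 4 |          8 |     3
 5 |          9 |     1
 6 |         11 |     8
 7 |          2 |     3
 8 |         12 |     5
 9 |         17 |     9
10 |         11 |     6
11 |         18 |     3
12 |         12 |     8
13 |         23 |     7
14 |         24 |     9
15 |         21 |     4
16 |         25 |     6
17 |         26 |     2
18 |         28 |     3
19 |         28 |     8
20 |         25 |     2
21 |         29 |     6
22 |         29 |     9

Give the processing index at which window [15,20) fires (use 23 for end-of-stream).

i=0 t=0 v=2: → [0,5); WM=−∞
i=1 t=4 v=3: → [0,5); WM=−∞
i=2 t=6 v=1: → [5,10); WM=−∞
i=3 t=1 v=6: → [0,5); WM=3
i=4 t=8 v=3: → [5,10); WM=3
i=5 t=9 v=1: → [5,10); WM=3
i=6 t=11 v=8: → [10,15); WM=3
i=7 t=2 v=3: → [0,5); WM=8; [0,5) fires=14
i=8 t=12 v=5: → [10,15); WM=8
i=9 t=17 v=9: → [15,20); WM=8
i=10 t=11 v=6: → [10,15); WM=8
i=11 t=18 v=3: → [15,20); WM=15; [5,10) fires=5 [10,15) fires=19
i=12 t=12 v=8: → [10,15); WM=15
i=13 t=23 v=7: → [20,25); WM=15
i=14 t=24 v=9: → [20,25); WM=15
i=15 t=21 v=4: → [20,25); WM=21; [15,20) fires=12
i=16 t=25 v=6: → [25,30); WM=21
i=17 t=26 v=2: → [25,30); WM=21
i=18 t=28 v=3: → [25,30); WM=21
i=19 t=28 v=8: → [25,30); WM=25; [20,25) fires=20
i=20 t=25 v=2: → [25,30); WM=25
i=21 t=29 v=6: → [25,30); WM=25
i=22 t=29 v=9: → [25,30); WM=25

15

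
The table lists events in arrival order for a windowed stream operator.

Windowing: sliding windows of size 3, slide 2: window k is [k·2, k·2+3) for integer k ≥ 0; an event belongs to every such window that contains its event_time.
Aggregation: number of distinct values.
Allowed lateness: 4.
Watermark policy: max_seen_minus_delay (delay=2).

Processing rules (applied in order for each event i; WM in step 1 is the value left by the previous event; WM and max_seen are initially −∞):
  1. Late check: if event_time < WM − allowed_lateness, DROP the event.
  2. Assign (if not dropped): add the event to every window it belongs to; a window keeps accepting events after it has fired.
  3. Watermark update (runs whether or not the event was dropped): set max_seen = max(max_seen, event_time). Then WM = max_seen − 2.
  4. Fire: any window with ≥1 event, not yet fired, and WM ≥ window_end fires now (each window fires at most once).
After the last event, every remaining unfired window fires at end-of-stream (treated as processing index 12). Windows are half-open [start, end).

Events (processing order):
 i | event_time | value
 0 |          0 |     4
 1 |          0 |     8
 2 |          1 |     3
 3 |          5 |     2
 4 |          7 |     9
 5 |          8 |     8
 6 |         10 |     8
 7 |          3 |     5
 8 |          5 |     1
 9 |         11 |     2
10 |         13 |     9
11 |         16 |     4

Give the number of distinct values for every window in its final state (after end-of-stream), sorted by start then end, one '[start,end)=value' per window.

[0,3)=3 [4,7)=2 [6,9)=2 [8,11)=1 [10,13)=2 [12,15)=1 [14,17)=1 [16,19)=1

i=0 t=0 v=4: → [0,3); WM=-2
i=1 t=0 v=8: → [0,3); WM=-2
i=2 t=1 v=3: → [0,3); WM=-1
i=3 t=5 v=2: → [4,7); WM=3; [0,3) fires=3
i=4 t=7 v=9: → [6,9); WM=5
i=5 t=8 v=8: → [8,11),[6,9); WM=6
i=6 t=10 v=8: → [10,13),[8,11); WM=8; [4,7) fires=1
i=7 t=3 v=5: DROP (t<8-4); WM=8
i=8 t=5 v=1: → [4,7); WM=8
i=9 t=11 v=2: → [10,13); WM=9; [6,9) fires=2
i=10 t=13 v=9: → [12,15); WM=11; [8,11) fires=1
i=11 t=16 v=4: → [16,19),[14,17); WM=14; [10,13) fires=2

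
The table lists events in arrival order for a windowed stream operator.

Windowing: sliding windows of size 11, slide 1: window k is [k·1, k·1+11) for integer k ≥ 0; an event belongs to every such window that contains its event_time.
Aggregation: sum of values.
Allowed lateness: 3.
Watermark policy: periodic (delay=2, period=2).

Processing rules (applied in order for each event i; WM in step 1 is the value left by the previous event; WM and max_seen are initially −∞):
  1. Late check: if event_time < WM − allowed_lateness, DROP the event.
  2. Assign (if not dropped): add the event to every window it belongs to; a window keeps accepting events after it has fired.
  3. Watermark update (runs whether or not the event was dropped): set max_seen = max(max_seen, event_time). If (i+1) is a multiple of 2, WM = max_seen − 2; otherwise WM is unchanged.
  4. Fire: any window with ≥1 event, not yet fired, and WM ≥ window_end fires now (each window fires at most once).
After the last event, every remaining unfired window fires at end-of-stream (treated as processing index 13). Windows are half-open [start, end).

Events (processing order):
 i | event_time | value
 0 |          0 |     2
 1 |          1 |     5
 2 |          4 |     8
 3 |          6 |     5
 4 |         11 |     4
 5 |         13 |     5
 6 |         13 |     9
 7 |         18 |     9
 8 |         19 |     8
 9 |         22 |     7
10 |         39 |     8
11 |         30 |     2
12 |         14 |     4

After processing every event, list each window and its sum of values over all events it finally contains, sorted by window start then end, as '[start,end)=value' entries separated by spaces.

i=0 t=0 v=2: → [0,11); WM=−∞
i=1 t=1 v=5: → [1,12),[0,11); WM=-1
i=2 t=4 v=8: → [4,15),[3,14),[2,13),[1,12),[0,11); WM=-1
i=3 t=6 v=5: → [6,17),[5,16),[4,15),[3,14),[2,13),[1,12),[0,11); WM=4
i=4 t=11 v=4: → [11,22),[10,21),[9,20),[8,19),[7,18),[6,17),[5,16),[4,15),[3,14),[2,13),[1,12); WM=4
i=5 t=13 v=5: → [13,24),[12,23),[11,22),[10,21),[9,20),[8,19),[7,18),[6,17),[5,16),[4,15),[3,14); WM=11; [0,11) fires=20
i=6 t=13 v=9: → [13,24),[12,23),[11,22),[10,21),[9,20),[8,19),[7,18),[6,17),[5,16),[4,15),[3,14); WM=11
i=7 t=18 v=9: → [18,29),[17,28),[16,27),[15,26),[14,25),[13,24),[12,23),[11,22),[10,21),[9,20),[8,19); WM=16; [1,12) fires=22 [2,13) fires=17 [3,14) fires=31 [4,15) fires=31 [5,16) fires=23
i=8 t=19 v=8: → [19,30),[18,29),[17,28),[16,27),[15,26),[14,25),[13,24),[12,23),[11,22),[10,21),[9,20); WM=16
i=9 t=22 v=7: → [22,33),[21,32),[20,31),[19,30),[18,29),[17,28),[16,27),[15,26),[14,25),[13,24),[12,23); WM=20; [6,17) fires=23 [7,18) fires=18 [8,19) fires=27 [9,20) fires=35
i=10 t=39 v=8: → [39,50),[38,49),[37,48),[36,47),[35,46),[34,45),[33,44),[32,43),[31,42),[30,41),[29,40); WM=20
i=11 t=30 v=2: → [30,41),[29,40),[28,39),[27,38),[26,37),[25,36),[24,35),[23,34),[22,33),[21,32),[20,31); WM=37; [10,21) fires=35 [11,22) fires=35 [12,23) fires=38 [13,24) fires=38 [14,25) fires=24 [15,26) fires=24 [16,27) fires=24 [17,28) fires=24 [18,29) fires=24 [19,30) fires=15 [20,31) fires=9 [21,32) fires=9 [22,33) fires=9 [23,34) fires=2 [24,35) fires=2 [25,36) fires=2 [26,37) fires=2
i=12 t=14 v=4: DROP (t<37-3); WM=37

[0,11)=20 [1,12)=22 [2,13)=17 [3,14)=31 [4,15)=31 [5,16)=23 [6,17)=23 [7,18)=18 [8,19)=27 [9,20)=35 [10,21)=35 [11,22)=35 [12,23)=38 [13,24)=38 [14,25)=24 [15,26)=24 [16,27)=24 [17,28)=24 [18,29)=24 [19,30)=15 [20,31)=9 [21,32)=9 [22,33)=9 [23,34)=2 [24,35)=2 [25,36)=2 [26,37)=2 [27,38)=2 [28,39)=2 [29,40)=10 [30,41)=10 [31,42)=8 [32,43)=8 [33,44)=8 [34,45)=8 [35,46)=8 [36,47)=8 [37,48)=8 [38,49)=8 [39,50)=8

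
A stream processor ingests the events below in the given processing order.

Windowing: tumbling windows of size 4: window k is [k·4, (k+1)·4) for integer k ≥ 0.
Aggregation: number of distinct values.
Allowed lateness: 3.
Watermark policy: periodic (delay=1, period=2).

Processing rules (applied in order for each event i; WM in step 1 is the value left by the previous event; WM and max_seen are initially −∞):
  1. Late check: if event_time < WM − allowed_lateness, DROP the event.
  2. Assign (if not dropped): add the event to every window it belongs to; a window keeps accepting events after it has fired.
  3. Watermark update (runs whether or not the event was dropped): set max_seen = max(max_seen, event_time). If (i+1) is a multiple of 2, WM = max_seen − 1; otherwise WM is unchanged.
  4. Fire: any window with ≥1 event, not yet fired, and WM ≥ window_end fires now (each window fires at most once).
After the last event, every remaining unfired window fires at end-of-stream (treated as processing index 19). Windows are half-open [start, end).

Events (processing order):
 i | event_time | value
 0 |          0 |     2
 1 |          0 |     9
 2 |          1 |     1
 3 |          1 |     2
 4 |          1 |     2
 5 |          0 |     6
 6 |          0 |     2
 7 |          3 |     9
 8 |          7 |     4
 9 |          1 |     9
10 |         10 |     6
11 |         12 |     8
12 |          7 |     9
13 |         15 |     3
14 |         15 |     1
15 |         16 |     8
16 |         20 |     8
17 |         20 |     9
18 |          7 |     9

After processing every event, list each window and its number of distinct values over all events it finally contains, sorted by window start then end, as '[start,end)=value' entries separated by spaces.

[0,4)=4 [4,8)=1 [8,12)=1 [12,16)=3 [16,20)=1 [20,24)=2

i=0 t=0 v=2: → [0,4); WM=−∞
i=1 t=0 v=9: → [0,4); WM=-1
i=2 t=1 v=1: → [0,4); WM=-1
i=3 t=1 v=2: → [0,4); WM=0
i=4 t=1 v=2: → [0,4); WM=0
i=5 t=0 v=6: → [0,4); WM=0
i=6 t=0 v=2: → [0,4); WM=0
i=7 t=3 v=9: → [0,4); WM=2
i=8 t=7 v=4: → [4,8); WM=2
i=9 t=1 v=9: → [0,4); WM=6; [0,4) fires=4
i=10 t=10 v=6: → [8,12); WM=6
i=11 t=12 v=8: → [12,16); WM=11; [4,8) fires=1
i=12 t=7 v=9: DROP (t<11-3); WM=11
i=13 t=15 v=3: → [12,16); WM=14; [8,12) fires=1
i=14 t=15 v=1: → [12,16); WM=14
i=15 t=16 v=8: → [16,20); WM=15
i=16 t=20 v=8: → [20,24); WM=15
i=17 t=20 v=9: → [20,24); WM=19; [12,16) fires=3
i=18 t=7 v=9: DROP (t<19-3); WM=19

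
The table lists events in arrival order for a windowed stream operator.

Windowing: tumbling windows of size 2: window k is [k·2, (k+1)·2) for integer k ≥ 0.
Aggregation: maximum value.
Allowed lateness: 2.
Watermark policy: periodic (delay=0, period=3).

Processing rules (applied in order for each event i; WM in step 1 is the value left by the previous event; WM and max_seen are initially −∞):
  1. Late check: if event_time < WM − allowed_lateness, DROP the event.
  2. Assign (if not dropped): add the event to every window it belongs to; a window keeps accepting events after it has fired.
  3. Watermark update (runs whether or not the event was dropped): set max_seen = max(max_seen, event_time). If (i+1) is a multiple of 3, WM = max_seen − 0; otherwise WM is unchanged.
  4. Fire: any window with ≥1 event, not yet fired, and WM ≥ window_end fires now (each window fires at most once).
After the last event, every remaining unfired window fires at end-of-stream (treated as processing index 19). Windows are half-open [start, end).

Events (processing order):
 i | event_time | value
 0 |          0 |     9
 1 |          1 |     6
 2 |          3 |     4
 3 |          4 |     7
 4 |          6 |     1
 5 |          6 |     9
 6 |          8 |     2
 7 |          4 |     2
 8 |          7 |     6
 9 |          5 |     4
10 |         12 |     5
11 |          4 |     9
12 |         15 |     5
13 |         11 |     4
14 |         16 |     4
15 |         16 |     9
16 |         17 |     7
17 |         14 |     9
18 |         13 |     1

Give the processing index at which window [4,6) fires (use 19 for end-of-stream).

5

i=0 t=0 v=9: → [0,2); WM=−∞
i=1 t=1 v=6: → [0,2); WM=−∞
i=2 t=3 v=4: → [2,4); WM=3; [0,2) fires=9
i=3 t=4 v=7: → [4,6); WM=3
i=4 t=6 v=1: → [6,8); WM=3
i=5 t=6 v=9: → [6,8); WM=6; [2,4) fires=4 [4,6) fires=7
i=6 t=8 v=2: → [8,10); WM=6
i=7 t=4 v=2: → [4,6); WM=6
i=8 t=7 v=6: → [6,8); WM=8; [6,8) fires=9
i=9 t=5 v=4: DROP (t<8-2); WM=8
i=10 t=12 v=5: → [12,14); WM=8
i=11 t=4 v=9: DROP (t<8-2); WM=12; [8,10) fires=2
i=12 t=15 v=5: → [14,16); WM=12
i=13 t=11 v=4: → [10,12); WM=12; [10,12) fires=4
i=14 t=16 v=4: → [16,18); WM=16; [12,14) fires=5 [14,16) fires=5
i=15 t=16 v=9: → [16,18); WM=16
i=16 t=17 v=7: → [16,18); WM=16
i=17 t=14 v=9: → [14,16); WM=17
i=18 t=13 v=1: DROP (t<17-2); WM=17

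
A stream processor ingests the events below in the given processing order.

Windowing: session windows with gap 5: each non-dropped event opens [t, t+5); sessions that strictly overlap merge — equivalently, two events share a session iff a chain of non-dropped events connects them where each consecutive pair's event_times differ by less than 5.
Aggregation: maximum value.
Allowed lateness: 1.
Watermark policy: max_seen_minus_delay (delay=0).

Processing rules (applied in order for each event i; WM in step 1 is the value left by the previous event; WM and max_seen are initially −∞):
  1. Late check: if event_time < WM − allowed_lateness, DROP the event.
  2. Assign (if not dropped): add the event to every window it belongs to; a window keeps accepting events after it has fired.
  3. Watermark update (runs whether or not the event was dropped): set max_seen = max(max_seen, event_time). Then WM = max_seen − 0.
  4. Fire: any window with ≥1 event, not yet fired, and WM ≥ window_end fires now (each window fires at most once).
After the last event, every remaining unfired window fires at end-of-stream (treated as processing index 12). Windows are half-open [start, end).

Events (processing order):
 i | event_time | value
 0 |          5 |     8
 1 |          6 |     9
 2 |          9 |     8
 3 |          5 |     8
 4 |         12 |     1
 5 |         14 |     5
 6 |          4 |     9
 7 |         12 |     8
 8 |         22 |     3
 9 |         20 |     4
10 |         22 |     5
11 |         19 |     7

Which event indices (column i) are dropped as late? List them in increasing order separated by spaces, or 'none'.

3 6 7 9 11

i=0 t=5 v=8: → [5,10); WM=5
i=1 t=6 v=9: → [5,11); WM=6
i=2 t=9 v=8: → [5,14); WM=9
i=3 t=5 v=8: DROP (t<9-1); WM=9
i=4 t=12 v=1: → [5,17); WM=12
i=5 t=14 v=5: → [5,19); WM=14
i=6 t=4 v=9: DROP (t<14-1); WM=14
i=7 t=12 v=8: DROP (t<14-1); WM=14
i=8 t=22 v=3: → [22,27); WM=22
i=9 t=20 v=4: DROP (t<22-1); WM=22
i=10 t=22 v=5: → [22,27); WM=22
i=11 t=19 v=7: DROP (t<22-1); WM=22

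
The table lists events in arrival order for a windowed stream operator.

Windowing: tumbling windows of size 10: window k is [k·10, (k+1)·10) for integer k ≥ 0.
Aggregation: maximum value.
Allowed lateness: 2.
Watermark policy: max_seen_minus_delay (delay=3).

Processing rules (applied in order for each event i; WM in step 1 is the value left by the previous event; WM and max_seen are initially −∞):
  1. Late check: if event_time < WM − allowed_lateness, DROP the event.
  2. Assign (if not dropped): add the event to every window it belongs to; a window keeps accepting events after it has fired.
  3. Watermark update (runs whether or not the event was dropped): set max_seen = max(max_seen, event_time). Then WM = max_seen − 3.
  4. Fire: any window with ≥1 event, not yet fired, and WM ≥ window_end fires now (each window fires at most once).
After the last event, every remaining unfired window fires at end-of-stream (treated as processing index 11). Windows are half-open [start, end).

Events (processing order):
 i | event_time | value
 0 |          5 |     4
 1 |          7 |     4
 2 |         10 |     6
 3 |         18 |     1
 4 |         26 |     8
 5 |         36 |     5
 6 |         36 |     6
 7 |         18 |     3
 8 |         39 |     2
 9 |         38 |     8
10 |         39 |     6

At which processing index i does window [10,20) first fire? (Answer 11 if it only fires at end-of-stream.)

4

i=0 t=5 v=4: → [0,10); WM=2
i=1 t=7 v=4: → [0,10); WM=4
i=2 t=10 v=6: → [10,20); WM=7
i=3 t=18 v=1: → [10,20); WM=15; [0,10) fires=4
i=4 t=26 v=8: → [20,30); WM=23; [10,20) fires=6
i=5 t=36 v=5: → [30,40); WM=33; [20,30) fires=8
i=6 t=36 v=6: → [30,40); WM=33
i=7 t=18 v=3: DROP (t<33-2); WM=33
i=8 t=39 v=2: → [30,40); WM=36
i=9 t=38 v=8: → [30,40); WM=36
i=10 t=39 v=6: → [30,40); WM=36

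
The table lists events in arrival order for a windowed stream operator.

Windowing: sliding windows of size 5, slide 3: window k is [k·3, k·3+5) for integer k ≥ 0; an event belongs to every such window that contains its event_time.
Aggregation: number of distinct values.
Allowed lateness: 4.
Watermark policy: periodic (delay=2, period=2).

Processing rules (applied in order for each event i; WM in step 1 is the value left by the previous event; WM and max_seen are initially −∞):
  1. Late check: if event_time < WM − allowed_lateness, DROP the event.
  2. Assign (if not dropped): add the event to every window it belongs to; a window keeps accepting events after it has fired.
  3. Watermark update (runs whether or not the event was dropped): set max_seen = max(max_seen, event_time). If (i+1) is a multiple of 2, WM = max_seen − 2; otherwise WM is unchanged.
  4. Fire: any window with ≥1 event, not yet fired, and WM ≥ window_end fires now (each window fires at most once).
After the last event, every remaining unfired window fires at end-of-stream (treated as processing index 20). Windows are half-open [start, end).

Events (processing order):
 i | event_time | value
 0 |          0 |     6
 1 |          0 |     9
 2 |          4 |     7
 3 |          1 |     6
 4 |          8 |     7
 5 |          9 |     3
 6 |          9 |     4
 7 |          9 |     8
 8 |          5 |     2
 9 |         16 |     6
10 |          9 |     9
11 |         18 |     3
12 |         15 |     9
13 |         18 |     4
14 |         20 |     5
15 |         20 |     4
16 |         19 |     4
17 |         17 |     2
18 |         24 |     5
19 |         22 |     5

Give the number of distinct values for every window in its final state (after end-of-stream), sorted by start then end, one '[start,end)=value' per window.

i=0 t=0 v=6: → [0,5); WM=−∞
i=1 t=0 v=9: → [0,5); WM=-2
i=2 t=4 v=7: → [3,8),[0,5); WM=-2
i=3 t=1 v=6: → [0,5); WM=2
i=4 t=8 v=7: → [6,11); WM=2
i=5 t=9 v=3: → [9,14),[6,11); WM=7; [0,5) fires=3
i=6 t=9 v=4: → [9,14),[6,11); WM=7
i=7 t=9 v=8: → [9,14),[6,11); WM=7
i=8 t=5 v=2: → [3,8); WM=7
i=9 t=16 v=6: → [15,20),[12,17); WM=14; [3,8) fires=2 [6,11) fires=4 [9,14) fires=3
i=10 t=9 v=9: DROP (t<14-4); WM=14
i=11 t=18 v=3: → [18,23),[15,20); WM=16
i=12 t=15 v=9: → [15,20),[12,17); WM=16
i=13 t=18 v=4: → [18,23),[15,20); WM=16
i=14 t=20 v=5: → [18,23); WM=16
i=15 t=20 v=4: → [18,23); WM=18; [12,17) fires=2
i=16 t=19 v=4: → [18,23),[15,20); WM=18
i=17 t=17 v=2: → [15,20); WM=18
i=18 t=24 v=5: → [24,29),[21,26); WM=18
i=19 t=22 v=5: → [21,26),[18,23); WM=22; [15,20) fires=5

[0,5)=3 [3,8)=2 [6,11)=4 [9,14)=3 [12,17)=2 [15,20)=5 [18,23)=3 [21,26)=1 [24,29)=1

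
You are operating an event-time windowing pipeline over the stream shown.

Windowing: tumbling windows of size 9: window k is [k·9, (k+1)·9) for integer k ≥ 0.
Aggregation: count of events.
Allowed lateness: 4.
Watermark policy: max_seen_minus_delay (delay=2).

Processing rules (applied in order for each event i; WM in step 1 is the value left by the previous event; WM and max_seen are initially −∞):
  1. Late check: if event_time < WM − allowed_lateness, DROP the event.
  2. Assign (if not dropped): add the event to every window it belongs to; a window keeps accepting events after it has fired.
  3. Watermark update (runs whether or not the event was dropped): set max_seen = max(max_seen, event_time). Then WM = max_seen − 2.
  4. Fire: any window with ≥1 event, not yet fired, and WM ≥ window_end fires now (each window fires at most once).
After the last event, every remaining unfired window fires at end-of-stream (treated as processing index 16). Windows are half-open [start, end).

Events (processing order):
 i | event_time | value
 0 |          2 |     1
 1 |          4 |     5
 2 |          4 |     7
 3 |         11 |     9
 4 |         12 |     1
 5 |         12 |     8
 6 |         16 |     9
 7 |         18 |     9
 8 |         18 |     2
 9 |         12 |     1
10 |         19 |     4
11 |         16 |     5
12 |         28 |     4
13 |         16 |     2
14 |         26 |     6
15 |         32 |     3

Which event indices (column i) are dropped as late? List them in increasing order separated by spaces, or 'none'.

i=0 t=2 v=1: → [0,9); WM=0
i=1 t=4 v=5: → [0,9); WM=2
i=2 t=4 v=7: → [0,9); WM=2
i=3 t=11 v=9: → [9,18); WM=9; [0,9) fires=3
i=4 t=12 v=1: → [9,18); WM=10
i=5 t=12 v=8: → [9,18); WM=10
i=6 t=16 v=9: → [9,18); WM=14
i=7 t=18 v=9: → [18,27); WM=16
i=8 t=18 v=2: → [18,27); WM=16
i=9 t=12 v=1: → [9,18); WM=16
i=10 t=19 v=4: → [18,27); WM=17
i=11 t=16 v=5: → [9,18); WM=17
i=12 t=28 v=4: → [27,36); WM=26; [9,18) fires=6
i=13 t=16 v=2: DROP (t<26-4); WM=26
i=14 t=26 v=6: → [18,27); WM=26
i=15 t=32 v=3: → [27,36); WM=30; [18,27) fires=4

13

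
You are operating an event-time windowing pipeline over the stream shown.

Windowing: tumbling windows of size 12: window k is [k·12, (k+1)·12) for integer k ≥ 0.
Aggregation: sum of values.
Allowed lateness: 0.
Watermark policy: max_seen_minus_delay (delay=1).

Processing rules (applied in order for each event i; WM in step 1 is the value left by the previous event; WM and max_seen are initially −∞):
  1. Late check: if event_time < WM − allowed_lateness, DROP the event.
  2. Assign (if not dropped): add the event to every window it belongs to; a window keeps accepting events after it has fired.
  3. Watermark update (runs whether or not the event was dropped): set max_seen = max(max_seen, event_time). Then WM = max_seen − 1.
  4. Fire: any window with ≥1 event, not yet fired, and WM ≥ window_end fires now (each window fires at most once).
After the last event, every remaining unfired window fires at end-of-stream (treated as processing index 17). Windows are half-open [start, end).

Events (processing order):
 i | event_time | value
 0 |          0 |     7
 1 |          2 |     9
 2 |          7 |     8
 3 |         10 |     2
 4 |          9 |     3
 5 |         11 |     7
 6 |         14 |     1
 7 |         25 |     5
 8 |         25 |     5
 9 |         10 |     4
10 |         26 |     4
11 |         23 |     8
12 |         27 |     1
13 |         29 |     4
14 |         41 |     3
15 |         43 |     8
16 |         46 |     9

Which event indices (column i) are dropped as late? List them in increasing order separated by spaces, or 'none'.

9 11

i=0 t=0 v=7: → [0,12); WM=-1
i=1 t=2 v=9: → [0,12); WM=1
i=2 t=7 v=8: → [0,12); WM=6
i=3 t=10 v=2: → [0,12); WM=9
i=4 t=9 v=3: → [0,12); WM=9
i=5 t=11 v=7: → [0,12); WM=10
i=6 t=14 v=1: → [12,24); WM=13; [0,12) fires=36
i=7 t=25 v=5: → [24,36); WM=24; [12,24) fires=1
i=8 t=25 v=5: → [24,36); WM=24
i=9 t=10 v=4: DROP (t<24-0); WM=24
i=10 t=26 v=4: → [24,36); WM=25
i=11 t=23 v=8: DROP (t<25-0); WM=25
i=12 t=27 v=1: → [24,36); WM=26
i=13 t=29 v=4: → [24,36); WM=28
i=14 t=41 v=3: → [36,48); WM=40; [24,36) fires=19
i=15 t=43 v=8: → [36,48); WM=42
i=16 t=46 v=9: → [36,48); WM=45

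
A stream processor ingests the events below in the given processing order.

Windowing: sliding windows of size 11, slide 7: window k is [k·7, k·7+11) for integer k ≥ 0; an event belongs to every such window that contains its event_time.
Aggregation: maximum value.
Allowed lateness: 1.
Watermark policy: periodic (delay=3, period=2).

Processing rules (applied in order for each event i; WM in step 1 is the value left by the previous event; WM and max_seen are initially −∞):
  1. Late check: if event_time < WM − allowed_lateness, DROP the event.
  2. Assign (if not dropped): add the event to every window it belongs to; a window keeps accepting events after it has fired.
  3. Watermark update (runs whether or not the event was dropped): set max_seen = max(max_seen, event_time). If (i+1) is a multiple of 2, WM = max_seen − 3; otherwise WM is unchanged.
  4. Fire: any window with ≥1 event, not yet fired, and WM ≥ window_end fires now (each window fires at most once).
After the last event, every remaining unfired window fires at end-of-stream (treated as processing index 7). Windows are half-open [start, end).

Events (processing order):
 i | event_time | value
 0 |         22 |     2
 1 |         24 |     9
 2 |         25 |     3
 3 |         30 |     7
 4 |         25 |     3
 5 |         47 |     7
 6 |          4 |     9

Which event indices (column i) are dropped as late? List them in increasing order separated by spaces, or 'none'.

i=0 t=22 v=2: → [21,32),[14,25); WM=−∞
i=1 t=24 v=9: → [21,32),[14,25); WM=21
i=2 t=25 v=3: → [21,32); WM=21
i=3 t=30 v=7: → [28,39),[21,32); WM=27; [14,25) fires=9
i=4 t=25 v=3: DROP (t<27-1); WM=27
i=5 t=47 v=7: → [42,53); WM=44; [21,32) fires=9 [28,39) fires=7
i=6 t=4 v=9: DROP (t<44-1); WM=44

4 6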